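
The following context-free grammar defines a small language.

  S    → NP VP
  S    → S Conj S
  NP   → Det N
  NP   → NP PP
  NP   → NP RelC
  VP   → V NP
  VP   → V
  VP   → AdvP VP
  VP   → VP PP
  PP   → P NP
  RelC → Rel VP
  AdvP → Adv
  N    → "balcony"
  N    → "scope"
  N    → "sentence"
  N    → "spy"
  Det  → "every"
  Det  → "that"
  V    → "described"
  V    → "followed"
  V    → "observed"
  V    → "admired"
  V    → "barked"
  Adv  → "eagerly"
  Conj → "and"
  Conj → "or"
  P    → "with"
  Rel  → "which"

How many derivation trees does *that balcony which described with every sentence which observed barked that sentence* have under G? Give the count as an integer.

Two of the 4 distinct bracketings:
[S [NP [NP [NP [Det that] [N balcony]] [RelC [Rel which] [VP [V described]]]] [PP [P with] [NP [NP [Det every] [N sentence]] [RelC [Rel which] [VP [V observed]]]]]] [VP [V barked] [NP [Det that] [N sentence]]]]
[S [NP [NP [Det that] [N balcony]] [RelC [Rel which] [VP [VP [V described]] [PP [P with] [NP [NP [Det every] [N sentence]] [RelC [Rel which] [VP [V observed]]]]]]]] [VP [V barked] [NP [Det that] [N sentence]]]]
The difference turns on whether NP → NP PP is used at the relevant span, versus an alternative expansion of NP.

4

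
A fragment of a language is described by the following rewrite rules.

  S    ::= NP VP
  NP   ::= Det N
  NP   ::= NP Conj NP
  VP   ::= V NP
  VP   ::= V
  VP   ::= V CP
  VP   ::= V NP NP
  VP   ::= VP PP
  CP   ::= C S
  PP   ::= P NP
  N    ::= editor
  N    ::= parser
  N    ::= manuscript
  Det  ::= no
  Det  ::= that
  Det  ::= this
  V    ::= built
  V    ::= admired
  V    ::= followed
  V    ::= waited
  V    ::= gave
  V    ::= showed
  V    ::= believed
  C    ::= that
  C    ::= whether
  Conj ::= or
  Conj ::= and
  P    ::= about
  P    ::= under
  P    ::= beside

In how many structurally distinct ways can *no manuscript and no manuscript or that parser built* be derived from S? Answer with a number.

2

The two bracketings:
[S [NP [NP [Det no] [N manuscript]] [Conj and] [NP [NP [Det no] [N manuscript]] [Conj or] [NP [Det that] [N parser]]]] [VP [V built]]]
[S [NP [NP [NP [Det no] [N manuscript]] [Conj and] [NP [Det no] [N manuscript]]] [Conj or] [NP [Det that] [N parser]]] [VP [V built]]]
The trees differ in how a recursive rule is bracketed over the same span.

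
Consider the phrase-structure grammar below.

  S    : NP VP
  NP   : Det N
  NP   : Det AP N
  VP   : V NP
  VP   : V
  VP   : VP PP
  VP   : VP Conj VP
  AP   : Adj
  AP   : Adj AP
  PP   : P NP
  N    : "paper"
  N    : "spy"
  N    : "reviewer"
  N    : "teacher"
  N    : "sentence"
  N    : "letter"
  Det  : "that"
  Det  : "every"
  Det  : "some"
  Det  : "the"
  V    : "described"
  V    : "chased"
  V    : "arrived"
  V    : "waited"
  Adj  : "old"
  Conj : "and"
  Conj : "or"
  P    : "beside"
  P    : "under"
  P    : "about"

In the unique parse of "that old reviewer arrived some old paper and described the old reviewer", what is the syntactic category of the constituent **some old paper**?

[S [NP [Det that] [AP [Adj old]] [N reviewer]] [VP [VP [V arrived] [NP [Det some] [AP [Adj old]] [N paper]]] [Conj and] [VP [V described] [NP [Det the] [AP [Adj old]] [N reviewer]]]]]
The span 'some old paper' is the NP node built by NP → Det AP N.

NP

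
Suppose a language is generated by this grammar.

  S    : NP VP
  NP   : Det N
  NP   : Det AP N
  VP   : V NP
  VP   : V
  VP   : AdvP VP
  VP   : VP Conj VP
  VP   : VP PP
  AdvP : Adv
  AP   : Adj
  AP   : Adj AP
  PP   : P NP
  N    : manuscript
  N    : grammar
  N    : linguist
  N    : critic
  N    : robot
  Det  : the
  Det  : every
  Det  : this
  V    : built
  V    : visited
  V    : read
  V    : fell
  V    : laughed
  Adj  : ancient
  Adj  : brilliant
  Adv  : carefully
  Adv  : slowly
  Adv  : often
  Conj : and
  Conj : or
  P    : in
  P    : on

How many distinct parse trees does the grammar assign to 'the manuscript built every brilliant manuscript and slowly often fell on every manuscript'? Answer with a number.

4

Two of the 4 distinct bracketings:
[S [NP [Det the] [N manuscript]] [VP [VP [V built] [NP [Det every] [AP [Adj brilliant]] [N manuscript]]] [Conj and] [VP [AdvP [Adv slowly]] [VP [AdvP [Adv often]] [VP [VP [V fell]] [PP [P on] [NP [Det every] [N manuscript]]]]]]]]
[S [NP [Det the] [N manuscript]] [VP [VP [V built] [NP [Det every] [AP [Adj brilliant]] [N manuscript]]] [Conj and] [VP [AdvP [Adv slowly]] [VP [VP [AdvP [Adv often]] [VP [V fell]]] [PP [P on] [NP [Det every] [N manuscript]]]]]]]
The trees differ in how a recursive rule is bracketed over the same span.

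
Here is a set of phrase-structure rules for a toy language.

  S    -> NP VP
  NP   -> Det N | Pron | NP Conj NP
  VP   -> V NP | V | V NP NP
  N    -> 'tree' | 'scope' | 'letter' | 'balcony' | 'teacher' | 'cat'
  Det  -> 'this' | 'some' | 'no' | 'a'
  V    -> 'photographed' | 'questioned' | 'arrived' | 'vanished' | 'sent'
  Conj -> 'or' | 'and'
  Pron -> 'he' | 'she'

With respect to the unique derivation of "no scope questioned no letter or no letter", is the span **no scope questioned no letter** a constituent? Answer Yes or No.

No

[S [NP [Det no] [N scope]] [VP [V questioned] [NP [NP [Det no] [N letter]] [Conj or] [NP [Det no] [N letter]]]]]
The smallest constituent containing 'no scope questioned no letter' is the S spanning 'no scope questioned no letter or no letter'; no single node in the tree dominates exactly the given words.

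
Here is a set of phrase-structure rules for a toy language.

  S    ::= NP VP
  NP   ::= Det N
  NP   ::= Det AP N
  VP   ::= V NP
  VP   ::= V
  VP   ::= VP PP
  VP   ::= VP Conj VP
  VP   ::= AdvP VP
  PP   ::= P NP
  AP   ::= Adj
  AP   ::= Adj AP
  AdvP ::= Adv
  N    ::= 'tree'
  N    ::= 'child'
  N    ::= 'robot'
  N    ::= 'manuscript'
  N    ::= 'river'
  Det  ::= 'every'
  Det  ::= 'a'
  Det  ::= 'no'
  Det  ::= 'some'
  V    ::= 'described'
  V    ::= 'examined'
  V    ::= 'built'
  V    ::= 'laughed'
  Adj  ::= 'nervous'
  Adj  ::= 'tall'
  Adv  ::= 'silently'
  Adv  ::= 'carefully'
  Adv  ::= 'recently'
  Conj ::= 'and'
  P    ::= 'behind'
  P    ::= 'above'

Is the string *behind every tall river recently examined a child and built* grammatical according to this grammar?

Ungrammatical

For S → NP VP, no prefix of the string parses as an NP.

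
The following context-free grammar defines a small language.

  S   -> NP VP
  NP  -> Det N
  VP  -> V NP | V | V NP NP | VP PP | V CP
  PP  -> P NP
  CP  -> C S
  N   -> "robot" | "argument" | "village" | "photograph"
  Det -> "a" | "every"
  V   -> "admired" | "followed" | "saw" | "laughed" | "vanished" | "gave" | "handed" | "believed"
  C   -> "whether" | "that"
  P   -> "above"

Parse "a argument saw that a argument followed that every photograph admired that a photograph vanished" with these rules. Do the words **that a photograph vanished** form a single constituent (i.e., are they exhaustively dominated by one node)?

Yes

[S [NP [Det a] [N argument]] [VP [V saw] [CP [C that] [S [NP [Det a] [N argument]] [VP [V followed] [CP [C that] [S [NP [Det every] [N photograph]] [VP [V admired] [CP [C that] [S [NP [Det a] [N photograph]] [VP [V vanished]]]]]]]]]]]]
The words 'that a photograph vanished' are exhaustively dominated by a single CP node (built by CP → C S), so they form a constituent.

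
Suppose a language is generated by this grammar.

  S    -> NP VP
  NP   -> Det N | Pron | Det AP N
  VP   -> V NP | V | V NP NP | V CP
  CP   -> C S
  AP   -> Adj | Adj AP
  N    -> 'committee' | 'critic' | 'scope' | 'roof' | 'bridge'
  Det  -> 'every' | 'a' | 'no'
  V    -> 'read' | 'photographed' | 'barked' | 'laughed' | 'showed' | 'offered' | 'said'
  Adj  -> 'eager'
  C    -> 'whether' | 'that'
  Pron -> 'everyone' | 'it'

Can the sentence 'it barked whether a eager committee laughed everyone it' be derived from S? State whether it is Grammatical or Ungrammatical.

S
  NP
    Pron: it
  VP
    V: barked
    CP
      C: whether
      S
        NP
          Det: a
          AP
            Adj: eager
          N: committee
        VP
          V: laughed
          NP
            Pron: everyone
          NP
            Pron: it
Every word is introduced by a lexical rule and the phrasal rules combine the resulting categories into a single S.

Grammatical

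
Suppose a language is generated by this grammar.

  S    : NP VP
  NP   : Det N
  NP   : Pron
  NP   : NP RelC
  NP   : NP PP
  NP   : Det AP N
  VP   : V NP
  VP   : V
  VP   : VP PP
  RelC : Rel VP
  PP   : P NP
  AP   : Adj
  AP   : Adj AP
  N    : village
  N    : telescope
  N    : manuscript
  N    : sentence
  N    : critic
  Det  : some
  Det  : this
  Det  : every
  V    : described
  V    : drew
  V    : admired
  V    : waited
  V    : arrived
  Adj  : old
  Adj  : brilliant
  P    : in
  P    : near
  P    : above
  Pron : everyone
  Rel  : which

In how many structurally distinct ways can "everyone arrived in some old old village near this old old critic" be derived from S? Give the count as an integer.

2

The two bracketings:
[S [NP [Pron everyone]] [VP [VP [V arrived]] [PP [P in] [NP [NP [Det some] [AP [Adj old] [AP [Adj old]]] [N village]] [PP [P near] [NP [Det this] [AP [Adj old] [AP [Adj old]]] [N critic]]]]]]]
[S [NP [Pron everyone]] [VP [VP [VP [V arrived]] [PP [P in] [NP [Det some] [AP [Adj old] [AP [Adj old]]] [N village]]]] [PP [P near] [NP [Det this] [AP [Adj old] [AP [Adj old]]] [N critic]]]]]
The difference turns on whether NP → NP PP is used at the relevant span, versus an alternative expansion of NP.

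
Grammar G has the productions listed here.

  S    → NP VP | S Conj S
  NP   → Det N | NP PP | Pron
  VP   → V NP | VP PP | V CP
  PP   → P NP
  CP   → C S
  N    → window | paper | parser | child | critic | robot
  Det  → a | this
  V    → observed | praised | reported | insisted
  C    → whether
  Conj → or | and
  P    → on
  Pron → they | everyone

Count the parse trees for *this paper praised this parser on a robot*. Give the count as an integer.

2

The two bracketings:
[S [NP [Det this] [N paper]] [VP [V praised] [NP [NP [Det this] [N parser]] [PP [P on] [NP [Det a] [N robot]]]]]]
[S [NP [Det this] [N paper]] [VP [VP [V praised] [NP [Det this] [N parser]]] [PP [P on] [NP [Det a] [N robot]]]]]
The difference turns on whether NP → NP PP is used at the relevant span, versus an alternative expansion of NP.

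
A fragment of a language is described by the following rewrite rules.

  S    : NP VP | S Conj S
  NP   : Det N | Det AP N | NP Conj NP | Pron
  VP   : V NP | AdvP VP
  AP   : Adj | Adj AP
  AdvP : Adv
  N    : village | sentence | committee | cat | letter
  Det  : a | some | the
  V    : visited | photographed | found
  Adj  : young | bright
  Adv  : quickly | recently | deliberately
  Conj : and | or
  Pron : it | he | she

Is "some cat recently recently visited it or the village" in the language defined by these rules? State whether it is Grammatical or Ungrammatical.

Grammatical

S
  NP
    Det: some
    N: cat
  VP
    AdvP
      Adv: recently
    VP
      AdvP
        Adv: recently
      VP
        V: visited
        NP
          NP
            Pron: it
          Conj: or
          NP
            Det: the
            N: village
Every word is introduced by a lexical rule and the phrasal rules combine the resulting categories into a single S.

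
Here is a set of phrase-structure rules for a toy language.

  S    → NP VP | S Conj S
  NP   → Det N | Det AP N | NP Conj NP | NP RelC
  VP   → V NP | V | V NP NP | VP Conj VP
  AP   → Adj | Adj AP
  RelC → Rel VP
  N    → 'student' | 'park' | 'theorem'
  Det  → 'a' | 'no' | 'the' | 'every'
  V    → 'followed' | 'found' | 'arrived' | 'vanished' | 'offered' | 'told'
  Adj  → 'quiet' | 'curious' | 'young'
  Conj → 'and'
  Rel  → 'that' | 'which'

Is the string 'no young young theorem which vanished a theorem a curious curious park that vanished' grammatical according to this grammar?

Ungrammatical

For S → NP VP, every NP-prefix leaves a non-VP remainder: after 'no young young theorem' the remainder is not a VP; after 'no young young theorem which vanished' the remainder is not a VP; after 'no young young theorem which vanished a theorem' the remainder is not a VP (and 1 more). The alternative S rule S → S Conj S likewise has no satisfying split.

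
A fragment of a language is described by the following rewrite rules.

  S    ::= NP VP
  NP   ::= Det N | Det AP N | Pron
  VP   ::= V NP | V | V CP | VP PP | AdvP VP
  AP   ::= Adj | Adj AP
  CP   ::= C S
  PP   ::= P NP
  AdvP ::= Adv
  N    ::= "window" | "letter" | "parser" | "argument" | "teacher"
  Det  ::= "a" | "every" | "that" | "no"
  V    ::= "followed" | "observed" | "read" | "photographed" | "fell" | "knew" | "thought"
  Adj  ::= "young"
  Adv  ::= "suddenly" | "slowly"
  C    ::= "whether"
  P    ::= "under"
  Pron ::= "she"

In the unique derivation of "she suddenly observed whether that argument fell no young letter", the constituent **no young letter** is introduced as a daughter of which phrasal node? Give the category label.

S
  NP
    Pron: she
  VP
    AdvP
      Adv: suddenly
    VP
      V: observed
      CP
        C: whether
        S
          NP
            Det: that
            N: argument
          VP
            V: fell
            NP
              Det: no
              AP
                Adj: young
              N: letter
The span 'no young letter' is the NP node built by NP → Det AP N.
Its mother is the VP built by VP → V NP.

VP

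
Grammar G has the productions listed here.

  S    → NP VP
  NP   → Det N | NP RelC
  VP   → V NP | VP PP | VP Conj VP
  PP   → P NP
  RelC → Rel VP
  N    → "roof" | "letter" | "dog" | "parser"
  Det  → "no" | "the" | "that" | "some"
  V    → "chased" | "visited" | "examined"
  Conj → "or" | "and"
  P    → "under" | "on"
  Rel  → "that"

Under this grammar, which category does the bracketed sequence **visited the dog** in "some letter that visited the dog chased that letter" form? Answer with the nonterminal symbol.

VP

S
  NP
    NP
      Det: some
      N: letter
    RelC
      Rel: that
      VP
        V: visited
        NP
          Det: the
          N: dog
  VP
    V: chased
    NP
      Det: that
      N: letter
The span 'visited the dog' is the VP node built by VP → V NP.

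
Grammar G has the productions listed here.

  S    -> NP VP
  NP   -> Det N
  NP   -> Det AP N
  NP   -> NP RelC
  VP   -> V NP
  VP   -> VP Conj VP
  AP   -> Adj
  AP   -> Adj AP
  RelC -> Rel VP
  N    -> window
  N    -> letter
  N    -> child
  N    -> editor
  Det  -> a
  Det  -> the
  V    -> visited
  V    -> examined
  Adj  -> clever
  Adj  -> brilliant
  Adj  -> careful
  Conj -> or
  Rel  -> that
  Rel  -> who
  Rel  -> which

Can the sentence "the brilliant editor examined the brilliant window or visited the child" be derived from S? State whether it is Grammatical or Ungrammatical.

Grammatical

[S [NP [Det the] [AP [Adj brilliant]] [N editor]] [VP [VP [V examined] [NP [Det the] [AP [Adj brilliant]] [N window]]] [Conj or] [VP [V visited] [NP [Det the] [N child]]]]]
Each bracket corresponds to one application of a listed rule, so the string is derivable from S.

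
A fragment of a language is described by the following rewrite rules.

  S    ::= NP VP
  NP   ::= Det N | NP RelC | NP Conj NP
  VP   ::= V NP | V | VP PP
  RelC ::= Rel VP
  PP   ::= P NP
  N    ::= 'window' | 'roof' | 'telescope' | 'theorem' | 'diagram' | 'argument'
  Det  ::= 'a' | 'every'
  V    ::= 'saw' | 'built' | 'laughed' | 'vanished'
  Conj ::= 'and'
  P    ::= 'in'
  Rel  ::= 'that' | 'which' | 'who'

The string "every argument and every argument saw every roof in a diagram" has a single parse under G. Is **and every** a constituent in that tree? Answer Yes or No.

No

[S [NP [NP [Det every] [N argument]] [Conj and] [NP [Det every] [N argument]]] [VP [VP [V saw] [NP [Det every] [N roof]]] [PP [P in] [NP [Det a] [N diagram]]]]]
The smallest constituent containing 'and every' is the NP spanning 'every argument and every argument'; no single node in the tree dominates exactly the given words.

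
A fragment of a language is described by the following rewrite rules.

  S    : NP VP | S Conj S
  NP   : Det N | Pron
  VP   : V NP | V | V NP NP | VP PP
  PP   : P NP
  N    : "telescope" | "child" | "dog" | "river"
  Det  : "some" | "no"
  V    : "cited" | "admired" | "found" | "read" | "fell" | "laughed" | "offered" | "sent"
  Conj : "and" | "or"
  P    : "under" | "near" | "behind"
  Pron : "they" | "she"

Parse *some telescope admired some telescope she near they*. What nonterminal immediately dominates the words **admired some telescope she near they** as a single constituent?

VP

[S [NP [Det some] [N telescope]] [VP [VP [V admired] [NP [Det some] [N telescope]] [NP [Pron she]]] [PP [P near] [NP [Pron they]]]]]
The span 'admired some telescope she near they' is the VP node built by VP → VP PP.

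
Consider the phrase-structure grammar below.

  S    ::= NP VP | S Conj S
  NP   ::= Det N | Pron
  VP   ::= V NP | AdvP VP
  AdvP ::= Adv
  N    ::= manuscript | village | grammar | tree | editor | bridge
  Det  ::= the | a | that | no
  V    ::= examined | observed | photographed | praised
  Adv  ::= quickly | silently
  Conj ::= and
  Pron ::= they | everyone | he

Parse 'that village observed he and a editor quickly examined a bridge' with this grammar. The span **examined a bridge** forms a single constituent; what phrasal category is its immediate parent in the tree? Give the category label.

VP

[S [S [NP [Det that] [N village]] [VP [V observed] [NP [Pron he]]]] [Conj and] [S [NP [Det a] [N editor]] [VP [AdvP [Adv quickly]] [VP [V examined] [NP [Det a] [N bridge]]]]]]
The span 'examined a bridge' is the VP node built by VP → V NP.
Its mother is the VP built by VP → AdvP VP.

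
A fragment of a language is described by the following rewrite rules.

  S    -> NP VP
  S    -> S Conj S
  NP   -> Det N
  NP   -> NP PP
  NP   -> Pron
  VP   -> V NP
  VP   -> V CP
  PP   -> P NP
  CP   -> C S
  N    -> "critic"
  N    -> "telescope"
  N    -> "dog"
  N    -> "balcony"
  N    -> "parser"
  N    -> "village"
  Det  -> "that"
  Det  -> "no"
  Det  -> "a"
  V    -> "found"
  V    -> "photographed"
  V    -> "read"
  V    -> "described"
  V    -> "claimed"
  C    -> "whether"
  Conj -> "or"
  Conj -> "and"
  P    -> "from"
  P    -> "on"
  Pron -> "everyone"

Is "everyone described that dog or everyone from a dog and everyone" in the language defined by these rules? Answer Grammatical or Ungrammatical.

Ungrammatical

For S → NP VP, the only prefix that parses as NP is 'everyone', but the remainder 'described that dog or everyone from a dog and everyone' is not a VP under these rules. The alternative S rule S → S Conj S likewise has no satisfying split.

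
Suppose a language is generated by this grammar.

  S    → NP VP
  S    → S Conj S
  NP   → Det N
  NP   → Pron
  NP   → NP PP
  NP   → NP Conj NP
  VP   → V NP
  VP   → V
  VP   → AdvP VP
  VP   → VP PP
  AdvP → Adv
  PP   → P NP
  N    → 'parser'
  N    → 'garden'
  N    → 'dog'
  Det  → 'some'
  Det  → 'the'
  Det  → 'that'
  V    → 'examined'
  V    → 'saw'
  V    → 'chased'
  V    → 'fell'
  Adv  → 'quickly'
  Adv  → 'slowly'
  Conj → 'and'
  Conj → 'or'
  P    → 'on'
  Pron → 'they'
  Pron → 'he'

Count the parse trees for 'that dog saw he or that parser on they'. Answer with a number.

3

Two of the 3 distinct bracketings:
[S [NP [Det that] [N dog]] [VP [V saw] [NP [NP [NP [Pron he]] [Conj or] [NP [Det that] [N parser]]] [PP [P on] [NP [Pron they]]]]]]
[S [NP [Det that] [N dog]] [VP [V saw] [NP [NP [Pron he]] [Conj or] [NP [NP [Det that] [N parser]] [PP [P on] [NP [Pron they]]]]]]]
The trees differ in how a recursive rule is bracketed over the same span.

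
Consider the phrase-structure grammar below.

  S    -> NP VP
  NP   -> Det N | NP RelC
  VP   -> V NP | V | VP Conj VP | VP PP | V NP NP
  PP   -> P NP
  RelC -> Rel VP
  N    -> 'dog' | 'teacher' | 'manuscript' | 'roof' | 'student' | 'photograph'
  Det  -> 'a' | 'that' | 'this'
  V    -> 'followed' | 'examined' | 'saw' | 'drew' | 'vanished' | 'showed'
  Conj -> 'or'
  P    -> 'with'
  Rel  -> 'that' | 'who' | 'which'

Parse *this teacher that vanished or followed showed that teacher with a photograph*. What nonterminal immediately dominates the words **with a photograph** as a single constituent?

S
  NP
    NP
      Det: this
      N: teacher
    RelC
      Rel: that
      VP
        VP
          V: vanished
        Conj: or
        VP
          V: followed
  VP
    VP
      V: showed
      NP
        Det: that
        N: teacher
    PP
      P: with
      NP
        Det: a
        N: photograph
The span 'with a photograph' is the PP node built by PP → P NP.

PP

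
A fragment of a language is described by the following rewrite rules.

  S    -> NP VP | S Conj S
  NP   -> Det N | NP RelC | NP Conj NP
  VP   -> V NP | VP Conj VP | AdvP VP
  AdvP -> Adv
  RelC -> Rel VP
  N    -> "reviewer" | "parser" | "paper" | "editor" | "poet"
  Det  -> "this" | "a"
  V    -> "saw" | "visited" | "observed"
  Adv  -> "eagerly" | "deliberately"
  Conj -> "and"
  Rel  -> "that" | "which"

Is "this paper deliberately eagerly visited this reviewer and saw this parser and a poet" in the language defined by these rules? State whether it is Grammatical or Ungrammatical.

Grammatical

[S [NP [Det this] [N paper]] [VP [VP [AdvP [Adv deliberately]] [VP [AdvP [Adv eagerly]] [VP [V visited] [NP [Det this] [N reviewer]]]]] [Conj and] [VP [V saw] [NP [NP [Det this] [N parser]] [Conj and] [NP [Det a] [N poet]]]]]]
Each bracket corresponds to one application of a listed rule, so the string is derivable from S.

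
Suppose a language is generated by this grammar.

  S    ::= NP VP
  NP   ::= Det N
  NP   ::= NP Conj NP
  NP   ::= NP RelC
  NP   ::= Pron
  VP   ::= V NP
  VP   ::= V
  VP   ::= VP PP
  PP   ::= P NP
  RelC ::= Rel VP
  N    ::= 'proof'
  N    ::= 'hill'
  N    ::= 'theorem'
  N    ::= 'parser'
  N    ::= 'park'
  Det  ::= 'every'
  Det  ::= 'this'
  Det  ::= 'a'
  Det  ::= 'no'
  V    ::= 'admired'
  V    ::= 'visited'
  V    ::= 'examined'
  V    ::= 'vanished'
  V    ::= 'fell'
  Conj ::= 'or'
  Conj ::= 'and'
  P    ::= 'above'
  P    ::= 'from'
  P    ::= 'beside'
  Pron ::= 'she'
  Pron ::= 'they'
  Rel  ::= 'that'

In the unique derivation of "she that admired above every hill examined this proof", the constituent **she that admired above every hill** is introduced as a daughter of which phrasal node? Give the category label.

S

S
  NP
    NP
      Pron: she
    RelC
      Rel: that
      VP
        VP
          V: admired
        PP
          P: above
          NP
            Det: every
            N: hill
  VP
    V: examined
    NP
      Det: this
      N: proof
The span 'she that admired above every hill' is the NP node built by NP → NP RelC.
Its mother is the S built by S → NP VP.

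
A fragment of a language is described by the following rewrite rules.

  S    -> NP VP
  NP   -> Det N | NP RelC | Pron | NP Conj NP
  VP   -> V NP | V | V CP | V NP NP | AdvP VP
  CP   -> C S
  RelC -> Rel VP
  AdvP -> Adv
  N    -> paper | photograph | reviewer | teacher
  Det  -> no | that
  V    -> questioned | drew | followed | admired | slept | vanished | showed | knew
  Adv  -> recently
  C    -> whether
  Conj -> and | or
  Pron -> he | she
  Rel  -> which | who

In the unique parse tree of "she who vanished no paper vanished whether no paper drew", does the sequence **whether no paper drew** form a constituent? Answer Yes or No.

[S [NP [NP [Pron she]] [RelC [Rel who] [VP [V vanished] [NP [Det no] [N paper]]]]] [VP [V vanished] [CP [C whether] [S [NP [Det no] [N paper]] [VP [V drew]]]]]]
The words 'whether no paper drew' are exhaustively dominated by a single CP node (built by CP → C S), so they form a constituent.

Yes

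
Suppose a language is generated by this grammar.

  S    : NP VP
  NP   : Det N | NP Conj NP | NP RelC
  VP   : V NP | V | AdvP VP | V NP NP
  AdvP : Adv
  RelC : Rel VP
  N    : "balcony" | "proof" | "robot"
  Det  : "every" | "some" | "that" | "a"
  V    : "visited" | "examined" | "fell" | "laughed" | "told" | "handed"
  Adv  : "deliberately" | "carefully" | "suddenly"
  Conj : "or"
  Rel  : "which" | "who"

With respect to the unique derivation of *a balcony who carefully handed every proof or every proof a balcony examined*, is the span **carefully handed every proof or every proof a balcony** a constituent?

Yes

[S [NP [NP [Det a] [N balcony]] [RelC [Rel who] [VP [AdvP [Adv carefully]] [VP [V handed] [NP [NP [Det every] [N proof]] [Conj or] [NP [Det every] [N proof]]] [NP [Det a] [N balcony]]]]]] [VP [V examined]]]
The words 'carefully handed every proof or every proof a balcony' are exhaustively dominated by a single VP node (built by VP → AdvP VP), so they form a constituent.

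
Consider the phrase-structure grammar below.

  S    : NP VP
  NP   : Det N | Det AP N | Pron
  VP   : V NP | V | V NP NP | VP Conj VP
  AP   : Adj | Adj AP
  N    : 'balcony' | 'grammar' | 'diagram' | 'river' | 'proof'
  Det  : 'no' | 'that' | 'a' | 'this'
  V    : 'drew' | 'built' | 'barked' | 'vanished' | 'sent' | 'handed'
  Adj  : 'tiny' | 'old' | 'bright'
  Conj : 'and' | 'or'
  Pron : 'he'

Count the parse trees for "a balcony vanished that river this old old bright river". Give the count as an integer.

1

[S [NP [Det a] [N balcony]] [VP [V vanished] [NP [Det that] [N river]] [NP [Det this] [AP [Adj old] [AP [Adj old] [AP [Adj bright]]]] [N river]]]]
No rule offers an alternative attachment or grouping for any span, so this is the only derivation.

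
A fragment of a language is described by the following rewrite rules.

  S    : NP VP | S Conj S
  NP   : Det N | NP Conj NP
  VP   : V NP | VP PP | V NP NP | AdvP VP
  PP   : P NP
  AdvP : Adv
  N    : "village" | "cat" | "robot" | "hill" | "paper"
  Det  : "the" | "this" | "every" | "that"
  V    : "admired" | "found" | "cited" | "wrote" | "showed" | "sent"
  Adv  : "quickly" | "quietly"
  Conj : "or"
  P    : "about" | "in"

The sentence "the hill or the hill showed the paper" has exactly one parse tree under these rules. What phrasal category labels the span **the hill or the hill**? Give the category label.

[S [NP [NP [Det the] [N hill]] [Conj or] [NP [Det the] [N hill]]] [VP [V showed] [NP [Det the] [N paper]]]]
The span 'the hill or the hill' is the NP node built by NP → NP Conj NP.

NP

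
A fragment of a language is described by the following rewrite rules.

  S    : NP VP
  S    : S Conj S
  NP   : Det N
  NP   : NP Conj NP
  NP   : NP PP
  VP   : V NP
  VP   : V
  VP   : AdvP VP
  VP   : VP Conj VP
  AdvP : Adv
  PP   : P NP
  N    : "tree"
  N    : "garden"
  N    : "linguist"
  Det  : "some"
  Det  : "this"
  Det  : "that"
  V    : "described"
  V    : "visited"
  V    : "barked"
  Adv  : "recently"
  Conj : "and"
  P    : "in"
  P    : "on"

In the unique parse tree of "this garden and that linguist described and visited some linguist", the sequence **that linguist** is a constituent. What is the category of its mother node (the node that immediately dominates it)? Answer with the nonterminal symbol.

[S [NP [NP [Det this] [N garden]] [Conj and] [NP [Det that] [N linguist]]] [VP [VP [V described]] [Conj and] [VP [V visited] [NP [Det some] [N linguist]]]]]
The span 'that linguist' is the NP node built by NP → Det N.
Its mother is the NP built by NP → NP Conj NP.

NP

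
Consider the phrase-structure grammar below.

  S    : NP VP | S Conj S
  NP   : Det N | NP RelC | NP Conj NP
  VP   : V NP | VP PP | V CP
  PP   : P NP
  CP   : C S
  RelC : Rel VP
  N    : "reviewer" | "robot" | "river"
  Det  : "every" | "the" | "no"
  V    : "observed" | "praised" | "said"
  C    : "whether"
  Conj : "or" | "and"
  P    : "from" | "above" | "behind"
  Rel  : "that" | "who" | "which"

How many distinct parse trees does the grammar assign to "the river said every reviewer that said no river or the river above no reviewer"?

Two of the 3 distinct bracketings:
[S [NP [Det the] [N river]] [VP [V said] [NP [NP [Det every] [N reviewer]] [RelC [Rel that] [VP [VP [V said] [NP [NP [Det no] [N river]] [Conj or] [NP [Det the] [N river]]]] [PP [P above] [NP [Det no] [N reviewer]]]]]]]]
[S [NP [Det the] [N river]] [VP [VP [V said] [NP [NP [Det every] [N reviewer]] [RelC [Rel that] [VP [V said] [NP [NP [Det no] [N river]] [Conj or] [NP [Det the] [N river]]]]]]] [PP [P above] [NP [Det no] [N reviewer]]]]]
The trees differ in how a recursive rule is bracketed over the same span.

3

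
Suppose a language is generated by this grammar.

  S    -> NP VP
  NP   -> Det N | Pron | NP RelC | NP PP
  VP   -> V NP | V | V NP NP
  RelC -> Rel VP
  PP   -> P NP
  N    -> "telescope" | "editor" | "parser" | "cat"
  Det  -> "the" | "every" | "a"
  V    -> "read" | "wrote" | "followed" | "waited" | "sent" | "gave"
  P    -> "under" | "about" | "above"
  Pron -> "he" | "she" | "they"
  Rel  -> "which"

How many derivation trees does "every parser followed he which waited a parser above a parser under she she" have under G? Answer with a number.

Two of the 7 distinct bracketings:
[S [NP [Det every] [N parser]] [VP [V followed] [NP [NP [Pron he]] [RelC [Rel which] [VP [V waited] [NP [NP [Det a] [N parser]] [PP [P above] [NP [NP [Det a] [N parser]] [PP [P under] [NP [Pron she]]]]]] [NP [Pron she]]]]]]]
[S [NP [Det every] [N parser]] [VP [V followed] [NP [NP [Pron he]] [RelC [Rel which] [VP [V waited] [NP [NP [NP [Det a] [N parser]] [PP [P above] [NP [Det a] [N parser]]]] [PP [P under] [NP [Pron she]]]] [NP [Pron she]]]]]]]
The trees differ in how a recursive rule is bracketed over the same span.

7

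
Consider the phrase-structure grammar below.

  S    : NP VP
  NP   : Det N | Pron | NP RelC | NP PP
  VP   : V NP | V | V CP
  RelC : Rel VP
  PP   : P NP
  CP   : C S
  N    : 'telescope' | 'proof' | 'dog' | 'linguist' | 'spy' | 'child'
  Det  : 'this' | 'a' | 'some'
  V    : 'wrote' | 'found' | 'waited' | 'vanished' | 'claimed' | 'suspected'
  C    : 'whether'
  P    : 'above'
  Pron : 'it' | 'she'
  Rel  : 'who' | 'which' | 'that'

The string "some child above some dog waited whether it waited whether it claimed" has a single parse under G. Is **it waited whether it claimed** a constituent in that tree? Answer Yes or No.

[S [NP [NP [Det some] [N child]] [PP [P above] [NP [Det some] [N dog]]]] [VP [V waited] [CP [C whether] [S [NP [Pron it]] [VP [V waited] [CP [C whether] [S [NP [Pron it]] [VP [V claimed]]]]]]]]]
The words 'it waited whether it claimed' are exhaustively dominated by a single S node (built by S → NP VP), so they form a constituent.

Yes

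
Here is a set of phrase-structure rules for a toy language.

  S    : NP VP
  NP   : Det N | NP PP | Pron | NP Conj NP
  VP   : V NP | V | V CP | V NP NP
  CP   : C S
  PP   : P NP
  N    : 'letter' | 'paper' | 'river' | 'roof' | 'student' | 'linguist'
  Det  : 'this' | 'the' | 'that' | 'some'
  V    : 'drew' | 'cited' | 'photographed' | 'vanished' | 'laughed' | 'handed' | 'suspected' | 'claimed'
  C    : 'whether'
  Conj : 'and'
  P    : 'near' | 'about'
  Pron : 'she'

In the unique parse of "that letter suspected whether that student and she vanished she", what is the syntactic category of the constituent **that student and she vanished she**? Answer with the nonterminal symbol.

S
  NP
    Det: that
    N: letter
  VP
    V: suspected
    CP
      C: whether
      S
        NP
          NP
            Det: that
            N: student
          Conj: and
          NP
            Pron: she
        VP
          V: vanished
          NP
            Pron: she
The span 'that student and she vanished she' is the S node built by S → NP VP.

S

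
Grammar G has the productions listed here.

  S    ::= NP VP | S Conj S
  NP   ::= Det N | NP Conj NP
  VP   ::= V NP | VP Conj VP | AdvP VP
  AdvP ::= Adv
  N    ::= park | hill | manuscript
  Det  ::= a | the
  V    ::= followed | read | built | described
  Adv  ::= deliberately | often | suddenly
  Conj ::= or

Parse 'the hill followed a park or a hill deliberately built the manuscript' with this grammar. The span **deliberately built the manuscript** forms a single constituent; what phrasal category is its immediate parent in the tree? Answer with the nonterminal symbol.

S

[S [S [NP [Det the] [N hill]] [VP [V followed] [NP [Det a] [N park]]]] [Conj or] [S [NP [Det a] [N hill]] [VP [AdvP [Adv deliberately]] [VP [V built] [NP [Det the] [N manuscript]]]]]]
The span 'deliberately built the manuscript' is the VP node built by VP → AdvP VP.
Its mother is the S built by S → NP VP.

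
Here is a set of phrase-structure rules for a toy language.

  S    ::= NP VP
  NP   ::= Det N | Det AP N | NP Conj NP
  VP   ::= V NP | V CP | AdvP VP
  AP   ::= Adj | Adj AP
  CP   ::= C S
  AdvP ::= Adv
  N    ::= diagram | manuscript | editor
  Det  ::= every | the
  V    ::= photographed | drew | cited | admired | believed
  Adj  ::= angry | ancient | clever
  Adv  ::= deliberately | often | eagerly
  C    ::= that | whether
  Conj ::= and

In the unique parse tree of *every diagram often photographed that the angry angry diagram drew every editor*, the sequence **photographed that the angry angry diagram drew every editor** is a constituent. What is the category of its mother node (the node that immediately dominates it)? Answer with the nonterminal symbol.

VP

S
  NP
    Det: every
    N: diagram
  VP
    AdvP
      Adv: often
    VP
      V: photographed
      CP
        C: that
        S
          NP
            Det: the
            AP
              Adj: angry
              AP
                Adj: angry
            N: diagram
          VP
            V: drew
            NP
              Det: every
              N: editor
The span 'photographed that the angry angry diagram drew every editor' is the VP node built by VP → V CP.
Its mother is the VP built by VP → AdvP VP.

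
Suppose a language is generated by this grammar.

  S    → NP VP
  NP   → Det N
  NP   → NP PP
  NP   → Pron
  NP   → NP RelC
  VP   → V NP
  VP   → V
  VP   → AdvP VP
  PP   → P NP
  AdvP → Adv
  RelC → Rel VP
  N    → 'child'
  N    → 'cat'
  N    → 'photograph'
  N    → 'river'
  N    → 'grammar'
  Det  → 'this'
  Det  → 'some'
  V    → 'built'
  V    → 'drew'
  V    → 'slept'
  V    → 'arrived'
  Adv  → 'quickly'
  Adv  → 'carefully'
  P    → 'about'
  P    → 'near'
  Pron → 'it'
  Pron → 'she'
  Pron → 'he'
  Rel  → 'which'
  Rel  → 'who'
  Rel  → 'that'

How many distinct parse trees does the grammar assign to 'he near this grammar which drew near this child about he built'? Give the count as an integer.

7

Two of the 7 distinct bracketings:
[S [NP [NP [Pron he]] [PP [P near] [NP [NP [NP [Det this] [N grammar]] [RelC [Rel which] [VP [V drew]]]] [PP [P near] [NP [NP [Det this] [N child]] [PP [P about] [NP [Pron he]]]]]]]] [VP [V built]]]
[S [NP [NP [Pron he]] [PP [P near] [NP [NP [NP [NP [Det this] [N grammar]] [RelC [Rel which] [VP [V drew]]]] [PP [P near] [NP [Det this] [N child]]]] [PP [P about] [NP [Pron he]]]]]] [VP [V built]]]
The trees differ in how a recursive rule is bracketed over the same span.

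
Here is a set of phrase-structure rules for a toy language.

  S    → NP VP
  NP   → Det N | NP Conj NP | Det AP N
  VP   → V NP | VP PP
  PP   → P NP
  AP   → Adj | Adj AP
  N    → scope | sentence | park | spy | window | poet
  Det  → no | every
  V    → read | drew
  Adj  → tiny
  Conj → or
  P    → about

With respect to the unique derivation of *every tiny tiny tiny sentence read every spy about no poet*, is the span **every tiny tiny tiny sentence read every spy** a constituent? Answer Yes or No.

No

[S [NP [Det every] [AP [Adj tiny] [AP [Adj tiny] [AP [Adj tiny]]]] [N sentence]] [VP [VP [V read] [NP [Det every] [N spy]]] [PP [P about] [NP [Det no] [N poet]]]]]
The smallest constituent containing 'every tiny tiny tiny sentence read every spy' is the S spanning 'every tiny tiny tiny sentence read every spy about no poet'; no single node in the tree dominates exactly the given words.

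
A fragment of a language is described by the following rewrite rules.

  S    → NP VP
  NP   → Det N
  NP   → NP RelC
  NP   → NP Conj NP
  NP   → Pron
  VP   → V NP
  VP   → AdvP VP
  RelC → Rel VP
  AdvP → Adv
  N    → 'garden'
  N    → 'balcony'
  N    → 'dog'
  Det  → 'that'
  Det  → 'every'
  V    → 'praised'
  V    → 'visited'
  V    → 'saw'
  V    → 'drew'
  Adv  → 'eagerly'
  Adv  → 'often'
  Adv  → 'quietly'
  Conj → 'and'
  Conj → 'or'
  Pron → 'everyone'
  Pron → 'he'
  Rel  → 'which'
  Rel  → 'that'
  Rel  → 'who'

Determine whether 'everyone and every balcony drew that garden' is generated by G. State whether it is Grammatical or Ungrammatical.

Grammatical

[S [NP [NP [Pron everyone]] [Conj and] [NP [Det every] [N balcony]]] [VP [V drew] [NP [Det that] [N garden]]]]
Every word is introduced by a lexical rule and the phrasal rules combine the resulting categories into a single S.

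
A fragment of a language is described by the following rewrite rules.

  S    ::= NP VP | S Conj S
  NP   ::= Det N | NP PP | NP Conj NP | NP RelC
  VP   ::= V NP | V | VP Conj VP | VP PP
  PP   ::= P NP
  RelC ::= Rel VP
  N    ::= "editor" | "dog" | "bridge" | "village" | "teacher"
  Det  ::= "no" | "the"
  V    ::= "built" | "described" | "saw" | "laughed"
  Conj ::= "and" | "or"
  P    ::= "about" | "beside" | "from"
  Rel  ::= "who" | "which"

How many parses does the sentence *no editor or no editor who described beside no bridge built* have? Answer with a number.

5

Two of the 5 distinct bracketings:
[S [NP [NP [NP [Det no] [N editor]] [Conj or] [NP [NP [Det no] [N editor]] [RelC [Rel who] [VP [V described]]]]] [PP [P beside] [NP [Det no] [N bridge]]]] [VP [V built]]]
[S [NP [NP [NP [NP [Det no] [N editor]] [Conj or] [NP [Det no] [N editor]]] [RelC [Rel who] [VP [V described]]]] [PP [P beside] [NP [Det no] [N bridge]]]] [VP [V built]]]
The trees differ in how a recursive rule is bracketed over the same span.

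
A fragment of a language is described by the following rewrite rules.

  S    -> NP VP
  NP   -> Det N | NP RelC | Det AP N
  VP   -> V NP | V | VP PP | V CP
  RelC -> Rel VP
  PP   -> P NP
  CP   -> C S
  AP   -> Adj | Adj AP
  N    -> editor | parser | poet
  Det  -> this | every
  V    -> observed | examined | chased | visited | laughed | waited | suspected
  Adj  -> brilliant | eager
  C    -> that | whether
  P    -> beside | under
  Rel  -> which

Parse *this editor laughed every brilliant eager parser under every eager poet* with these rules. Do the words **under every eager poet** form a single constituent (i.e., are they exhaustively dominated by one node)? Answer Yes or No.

Yes

[S [NP [Det this] [N editor]] [VP [VP [V laughed] [NP [Det every] [AP [Adj brilliant] [AP [Adj eager]]] [N parser]]] [PP [P under] [NP [Det every] [AP [Adj eager]] [N poet]]]]]
The words 'under every eager poet' are exhaustively dominated by a single PP node (built by PP → P NP), so they form a constituent.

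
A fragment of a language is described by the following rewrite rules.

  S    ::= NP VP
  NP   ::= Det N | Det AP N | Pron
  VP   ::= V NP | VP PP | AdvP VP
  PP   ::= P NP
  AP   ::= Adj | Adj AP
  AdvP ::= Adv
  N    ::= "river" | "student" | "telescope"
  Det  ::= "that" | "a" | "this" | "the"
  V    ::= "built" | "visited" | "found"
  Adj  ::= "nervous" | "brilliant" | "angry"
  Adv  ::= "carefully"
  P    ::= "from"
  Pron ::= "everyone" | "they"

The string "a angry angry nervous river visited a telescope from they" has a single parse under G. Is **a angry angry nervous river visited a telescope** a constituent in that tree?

[S [NP [Det a] [AP [Adj angry] [AP [Adj angry] [AP [Adj nervous]]]] [N river]] [VP [VP [V visited] [NP [Det a] [N telescope]]] [PP [P from] [NP [Pron they]]]]]
The smallest constituent containing 'a angry angry nervous river visited a telescope' is the S spanning 'a angry angry nervous river visited a telescope from they'; no single node in the tree dominates exactly the given words.

No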